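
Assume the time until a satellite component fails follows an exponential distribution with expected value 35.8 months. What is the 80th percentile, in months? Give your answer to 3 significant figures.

57.6

The rate is λ = 1/35.8 = 0.027933 per month.
Set 1 − e^(−λt) = 0.8, so t = −ln(0.2)/λ = 1.6094/0.027933 ≈ 57.6179 months.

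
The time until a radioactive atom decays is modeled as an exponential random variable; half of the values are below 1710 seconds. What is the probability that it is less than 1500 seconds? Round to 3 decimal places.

0.456

For an exponential, median = ln(2)/λ, so λ = ln 2 / 1710 = 0.000405349 per second.
P(X ≤ 1500) = 1 − e^(−λ·1500) = 1 − e^(−0.60802) ≈ 0.456.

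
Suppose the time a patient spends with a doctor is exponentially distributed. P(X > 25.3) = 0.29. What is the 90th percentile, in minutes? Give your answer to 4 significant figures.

47.06

e^(−λ·25.3) = 0.29 ⇒ λ = −ln(0.29)/25.3 = 0.0489278.
90th percentile: 1 − e^(−λt) = 0.9, t = −ln(0.1)/λ = 47.0608 minutes.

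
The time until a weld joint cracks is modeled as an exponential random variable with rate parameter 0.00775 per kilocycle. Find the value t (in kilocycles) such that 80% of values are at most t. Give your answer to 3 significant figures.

208

Set 1 − e^(−λt) = 0.8, so t = −ln(0.2)/λ = 1.6094/0.00775 ≈ 207.669 kilocycles.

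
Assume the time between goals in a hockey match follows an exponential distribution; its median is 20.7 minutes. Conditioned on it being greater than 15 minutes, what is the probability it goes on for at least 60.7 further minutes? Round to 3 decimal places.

For an exponential, median = ln(2)/λ, so λ = ln 2 / 20.7 = 0.0334854 per minute.
The exponential is memoryless, so the remaining time is again Exp(λ): the condition X > 15 is irrelevant.
P(X > 60.7) = e^(−2.0326) ≈ 0.131.

0.131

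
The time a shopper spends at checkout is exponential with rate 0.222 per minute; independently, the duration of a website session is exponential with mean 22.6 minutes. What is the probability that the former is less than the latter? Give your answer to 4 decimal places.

0.8338

λ_1 = 0.222, λ_2 = 1/22.6 = 0.0442478.
For independent exponentials, P(the former < the latter) = λ_1/(λ_1+λ_2) = 0.222/0.266248 ≈ 0.8338.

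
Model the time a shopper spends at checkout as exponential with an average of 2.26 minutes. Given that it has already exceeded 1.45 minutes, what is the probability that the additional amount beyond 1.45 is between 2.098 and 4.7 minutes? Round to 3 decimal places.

The rate is λ = 1/2.26 = 0.442478 per minute.
Memoryless: the residual past 1.45 is again Exp(λ).
P(2.098 < residual < 4.7) = e^(−λ·2.098) − e^(−λ·4.7) = 0.39522 − 0.12497 ≈ 0.270.

0.270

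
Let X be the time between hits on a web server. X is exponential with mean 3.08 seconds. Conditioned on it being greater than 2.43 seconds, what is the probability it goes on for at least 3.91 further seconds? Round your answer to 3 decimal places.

0.281

The rate is λ = 1/3.08 = 0.324675 per second.
The exponential is memoryless, so the remaining time is again Exp(λ): the condition X > 2.43 is irrelevant.
P(X > 3.91) = e^(−1.2695) ≈ 0.281.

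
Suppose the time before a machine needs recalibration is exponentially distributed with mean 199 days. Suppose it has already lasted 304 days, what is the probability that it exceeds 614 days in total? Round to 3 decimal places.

The rate is λ = 1/199 = 0.00502513 per day.
By the memoryless property, P(X > 304+310 | X > 304) = P(X > 310).
P(X > 310) = e^(−1.5578) ≈ 0.211.

0.211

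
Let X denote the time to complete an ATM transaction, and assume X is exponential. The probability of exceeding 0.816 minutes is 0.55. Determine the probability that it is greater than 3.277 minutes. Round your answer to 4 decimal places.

0.0906

e^(−λ·0.816) = 0.55 ⇒ λ = −ln(0.55)/0.816 = 0.732643.
P(X > 3.277) = e^(−0.732643·3.277) = e^(−2.4009) ≈ 0.0906.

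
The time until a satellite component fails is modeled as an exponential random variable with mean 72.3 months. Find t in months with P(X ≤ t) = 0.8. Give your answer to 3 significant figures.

116

The rate is λ = 1/72.3 = 0.0138313 per month.
Set 1 − e^(−λt) = 0.8, so t = −ln(0.2)/λ = 1.6094/0.0138313 ≈ 116.362 months.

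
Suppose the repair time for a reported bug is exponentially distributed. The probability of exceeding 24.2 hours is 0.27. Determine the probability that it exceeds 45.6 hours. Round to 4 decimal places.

0.0848

e^(−λ·24.2) = 0.27 ⇒ λ = −ln(0.27)/24.2 = 0.0541047.
P(X > 45.6) = e^(−0.0541047·45.6) = e^(−2.4672) ≈ 0.0848.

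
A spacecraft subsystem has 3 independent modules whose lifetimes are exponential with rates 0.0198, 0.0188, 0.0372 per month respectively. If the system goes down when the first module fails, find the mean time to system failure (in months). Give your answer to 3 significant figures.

13.2

The time to first failure is exponential with rate Σλ = 0.0198 + 0.0188 + 0.0372 = 0.0758.
E[min] = 1/Σλ = 1/0.0758 = 13.1926 months.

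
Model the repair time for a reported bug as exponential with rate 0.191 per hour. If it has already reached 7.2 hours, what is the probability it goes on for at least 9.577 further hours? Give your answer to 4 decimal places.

0.1605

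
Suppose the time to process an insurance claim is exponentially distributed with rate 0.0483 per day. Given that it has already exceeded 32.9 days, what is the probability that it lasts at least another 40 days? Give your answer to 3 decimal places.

0.145

By the memoryless property, P(X > 32.9+40 | X > 32.9) = P(X > 40).
P(X > 40) = e^(−1.932) ≈ 0.145.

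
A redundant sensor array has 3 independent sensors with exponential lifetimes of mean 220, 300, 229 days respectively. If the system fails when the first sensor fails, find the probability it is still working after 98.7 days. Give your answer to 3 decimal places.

The first failure time is exponential with rate Σλ_i = 1/220 + 1/300 + 1/229 = 0.0122456 per day.
P(min > 98.7) = e^(−0.0122456·98.7) = e^(−1.2086) ≈ 0.299.

0.299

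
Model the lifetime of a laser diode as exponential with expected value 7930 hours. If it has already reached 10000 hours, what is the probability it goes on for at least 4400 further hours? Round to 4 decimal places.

0.5742

The rate is λ = 1/7930 = 0.000126103 per hour.
By the memoryless property, P(X > 10000+4400 | X > 10000) = P(X > 4400).
P(X > 4400) = e^(−0.55485) ≈ 0.5742.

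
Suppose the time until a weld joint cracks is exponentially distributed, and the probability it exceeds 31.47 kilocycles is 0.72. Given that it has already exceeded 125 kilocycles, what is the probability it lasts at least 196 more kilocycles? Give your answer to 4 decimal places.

0.1293

From e^(−λ·31.47) = 0.72, λ = −ln(0.72)/31.47 = 0.0104386.
Memoryless: P(X > 125+196 | X > 125) = P(X > 196) = e^(−0.0104386·196) ≈ 0.1293.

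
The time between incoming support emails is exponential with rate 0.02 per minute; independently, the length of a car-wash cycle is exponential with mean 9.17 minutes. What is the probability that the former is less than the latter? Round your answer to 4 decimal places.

0.1550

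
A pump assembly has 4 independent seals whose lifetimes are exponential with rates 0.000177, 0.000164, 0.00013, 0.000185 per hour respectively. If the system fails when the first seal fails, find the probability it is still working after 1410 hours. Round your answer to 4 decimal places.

0.3965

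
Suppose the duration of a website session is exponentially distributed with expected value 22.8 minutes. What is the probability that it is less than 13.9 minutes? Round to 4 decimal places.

The rate is λ = 1/22.8 = 0.0438596 per minute.
P(X ≤ 13.9) = 1 − e^(−λ·13.9) = 1 − e^(−0.60965) ≈ 0.4565.

0.4565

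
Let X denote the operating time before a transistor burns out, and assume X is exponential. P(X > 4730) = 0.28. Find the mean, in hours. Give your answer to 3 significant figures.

3720

e^(−λ·4730) = 0.28 ⇒ λ = −ln(0.28)/4730 = 0.000269126.
Mean = 1/λ = 3715.73 hours.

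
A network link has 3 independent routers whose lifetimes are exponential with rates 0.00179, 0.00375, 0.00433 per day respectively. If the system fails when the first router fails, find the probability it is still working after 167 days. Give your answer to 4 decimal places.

The time to first failure is exponential with rate Σλ = 0.00179 + 0.00375 + 0.00433 = 0.00987.
P(min > 167) = e^(−0.00987·167) = e^(−1.6483) ≈ 0.1924.

0.1924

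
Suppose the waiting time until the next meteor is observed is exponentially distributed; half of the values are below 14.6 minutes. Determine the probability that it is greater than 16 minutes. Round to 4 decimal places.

0.4678

For an exponential, median = ln(2)/λ, so λ = ln 2 / 14.6 = 0.0474758 per minute.
P(X > 16) = e^(−λ·16) = e^(−0.75961) ≈ 0.4678.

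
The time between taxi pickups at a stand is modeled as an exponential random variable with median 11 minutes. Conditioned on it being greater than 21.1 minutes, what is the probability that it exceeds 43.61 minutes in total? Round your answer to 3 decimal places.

For an exponential, median = ln(2)/λ, so λ = ln 2 / 11 = 0.0630134 per minute.
P(X > s+t | X > s) = e^(−λ(s+t))/e^(−λs) = e^(−λt), independent of s = 21.1.
P(X > 22.51) = e^(−1.4184) ≈ 0.242.

0.242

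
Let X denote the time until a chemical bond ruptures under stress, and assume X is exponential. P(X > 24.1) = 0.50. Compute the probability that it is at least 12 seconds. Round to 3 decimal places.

0.708

e^(−λ·24.1) = 0.50 ⇒ λ = −ln(0.50)/24.1 = 0.0287613.
P(X > 12) = e^(−0.0287613·12) = e^(−0.34514) ≈ 0.708.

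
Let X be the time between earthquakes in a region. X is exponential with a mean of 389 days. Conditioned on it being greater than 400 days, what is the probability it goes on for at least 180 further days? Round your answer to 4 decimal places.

0.6296

The rate is λ = 1/389 = 0.00257069 per day.
By the memoryless property, P(X > 400+180 | X > 400) = P(X > 180).
P(X > 180) = e^(−0.46272) ≈ 0.6296.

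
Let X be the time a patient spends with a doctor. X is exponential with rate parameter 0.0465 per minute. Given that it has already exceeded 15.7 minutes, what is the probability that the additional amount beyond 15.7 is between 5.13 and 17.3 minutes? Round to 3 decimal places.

Memoryless: the residual past 15.7 is again Exp(λ).
P(5.13 < residual < 17.3) = e^(−λ·5.13) − e^(−λ·17.3) = 0.78777 − 0.44733 ≈ 0.340.

0.340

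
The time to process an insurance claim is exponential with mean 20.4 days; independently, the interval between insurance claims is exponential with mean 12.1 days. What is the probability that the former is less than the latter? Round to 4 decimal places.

λ_1 = 1/20.4 = 0.0490196, λ_2 = 1/12.1 = 0.0826446.
For independent exponentials, P(the former < the latter) = λ_1/(λ_1+λ_2) = 0.0490196/0.131664 ≈ 0.3723.

0.3723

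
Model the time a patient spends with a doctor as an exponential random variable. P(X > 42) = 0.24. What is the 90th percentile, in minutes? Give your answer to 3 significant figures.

67.8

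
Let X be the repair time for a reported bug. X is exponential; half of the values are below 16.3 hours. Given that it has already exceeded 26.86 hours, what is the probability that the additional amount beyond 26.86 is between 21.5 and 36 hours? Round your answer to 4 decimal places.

0.1845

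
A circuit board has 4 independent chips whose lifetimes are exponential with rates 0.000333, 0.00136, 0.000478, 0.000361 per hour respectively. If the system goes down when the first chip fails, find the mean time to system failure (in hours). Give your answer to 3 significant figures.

395

The time to first failure is exponential with rate Σλ = 0.000333 + 0.00136 + 0.000478 + 0.000361 = 0.002532.
E[min] = 1/Σλ = 1/0.002532 = 394.945 hours.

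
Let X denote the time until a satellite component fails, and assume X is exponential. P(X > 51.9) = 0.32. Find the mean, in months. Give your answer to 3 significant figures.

45.5

e^(−λ·51.9) = 0.32 ⇒ λ = −ln(0.32)/51.9 = 0.0219544.
Mean = 1/λ = 45.5489 months.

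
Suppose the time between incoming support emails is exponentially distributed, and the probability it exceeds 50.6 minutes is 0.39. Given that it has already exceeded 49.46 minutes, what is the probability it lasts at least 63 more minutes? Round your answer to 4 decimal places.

From e^(−λ·50.6) = 0.39, λ = −ln(0.39)/50.6 = 0.0186089.
Memoryless: P(X > 49.46+63 | X > 49.46) = P(X > 63) = e^(−0.0186089·63) ≈ 0.3096.

0.3096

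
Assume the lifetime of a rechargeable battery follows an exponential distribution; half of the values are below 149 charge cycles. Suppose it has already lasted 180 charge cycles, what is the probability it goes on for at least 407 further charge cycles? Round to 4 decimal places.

For an exponential, median = ln(2)/λ, so λ = ln 2 / 149 = 0.00465199 per charge cycle.
By the memoryless property, P(X > 180+407 | X > 180) = P(X > 407).
P(X > 407) = e^(−1.8934) ≈ 0.1506.

0.1506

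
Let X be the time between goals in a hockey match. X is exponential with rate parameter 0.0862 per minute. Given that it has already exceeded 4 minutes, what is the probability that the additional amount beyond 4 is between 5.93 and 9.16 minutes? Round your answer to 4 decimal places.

0.1458

Memoryless: the residual past 4 is again Exp(λ).
P(5.93 < residual < 9.16) = e^(−λ·5.93) − e^(−λ·9.16) = 0.59980 − 0.45403 ≈ 0.1458.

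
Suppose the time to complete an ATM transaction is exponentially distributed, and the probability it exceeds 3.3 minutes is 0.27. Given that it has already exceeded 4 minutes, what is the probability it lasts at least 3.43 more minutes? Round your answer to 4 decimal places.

From e^(−λ·3.3) = 0.27, λ = −ln(0.27)/3.3 = 0.396768.
Memoryless: P(X > 4+3.43 | X > 4) = P(X > 3.43) = e^(−0.396768·3.43) ≈ 0.2564.

0.2564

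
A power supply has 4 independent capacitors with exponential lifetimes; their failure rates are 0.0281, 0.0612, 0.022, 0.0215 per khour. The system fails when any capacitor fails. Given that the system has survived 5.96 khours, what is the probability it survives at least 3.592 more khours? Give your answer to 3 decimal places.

0.621

Time to first failure ~ Exp(Σλ) with Σλ = 0.1328.
By memorylessness, P(T > 5.96+3.592 | T > 5.96) = P(T > 3.592) = e^(−0.1328·3.592) ≈ 0.621.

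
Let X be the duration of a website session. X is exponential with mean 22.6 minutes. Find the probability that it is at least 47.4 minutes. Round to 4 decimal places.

0.1228

The rate is λ = 1/22.6 = 0.0442478 per minute.
P(X > 47.4) = e^(−λ·47.4) = e^(−2.0973) ≈ 0.1228.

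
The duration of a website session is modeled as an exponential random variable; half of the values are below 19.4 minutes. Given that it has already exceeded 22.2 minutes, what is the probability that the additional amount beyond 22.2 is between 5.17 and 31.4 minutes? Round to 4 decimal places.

For an exponential, median = ln(2)/λ, so λ = ln 2 / 19.4 = 0.0357292 per minute.
Memoryless: the residual past 22.2 is again Exp(λ).
P(5.17 < residual < 31.4) = e^(−λ·5.17) − e^(−λ·31.4) = 0.83134 − 0.32566 ≈ 0.5057.

0.5057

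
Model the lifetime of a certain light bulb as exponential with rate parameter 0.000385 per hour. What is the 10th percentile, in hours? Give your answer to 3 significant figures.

274

Set 1 − e^(−λt) = 0.1, so t = −ln(0.9)/λ = 0.10536/0.000385 ≈ 273.664 hours.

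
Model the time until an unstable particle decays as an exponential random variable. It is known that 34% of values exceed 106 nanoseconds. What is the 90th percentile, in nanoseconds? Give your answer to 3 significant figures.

e^(−λ·106) = 0.34 ⇒ λ = −ln(0.34)/106 = 0.0101774.
90th percentile: 1 − e^(−λt) = 0.9, t = −ln(0.1)/λ = 226.244 nanoseconds.

226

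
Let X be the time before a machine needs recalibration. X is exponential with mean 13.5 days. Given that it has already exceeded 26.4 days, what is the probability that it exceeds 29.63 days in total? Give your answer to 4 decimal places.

The rate is λ = 1/13.5 = 0.0740741 per day.
By the memoryless property, P(X > 26.4+3.23 | X > 26.4) = P(X > 3.23).
P(X > 3.23) = e^(−0.23926) ≈ 0.7872.

0.7872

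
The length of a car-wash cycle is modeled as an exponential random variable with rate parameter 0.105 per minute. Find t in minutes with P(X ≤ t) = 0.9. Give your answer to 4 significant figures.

Set 1 − e^(−λt) = 0.9, so t = −ln(0.1)/λ = 2.3026/0.105 ≈ 21.9294 minutes.

21.93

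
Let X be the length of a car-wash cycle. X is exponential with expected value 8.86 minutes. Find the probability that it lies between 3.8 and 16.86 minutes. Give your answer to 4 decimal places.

The rate is λ = 1/8.86 = 0.112867 per minute.
P(3.8 < X < 16.86) = e^(−λ·3.8) − e^(−λ·16.86) = 0.65123 − 0.14913 ≈ 0.5021.

0.5021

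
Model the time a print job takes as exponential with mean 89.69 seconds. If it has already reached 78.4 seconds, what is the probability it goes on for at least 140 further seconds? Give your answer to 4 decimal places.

0.2099

The rate is λ = 1/89.69 = 0.0111495 per second.
P(X > s+t | X > s) = e^(−λ(s+t))/e^(−λs) = e^(−λt), independent of s = 78.4.
P(X > 140) = e^(−1.5609) ≈ 0.2099.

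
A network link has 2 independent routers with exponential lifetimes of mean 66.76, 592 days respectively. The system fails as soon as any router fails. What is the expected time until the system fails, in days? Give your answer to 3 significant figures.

60.0

The first failure time is exponential with rate Σλ_i = 1/66.76 + 1/592 = 0.0166682 per day.
E[min] = 1/Σλ = 1/0.0166682 = 59.9944 days.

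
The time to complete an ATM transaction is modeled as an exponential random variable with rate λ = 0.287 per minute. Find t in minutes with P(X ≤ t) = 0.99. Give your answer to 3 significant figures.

16.0

Set 1 − e^(−λt) = 0.99, so t = −ln(0.01)/λ = 4.6052/0.287 ≈ 16.0459 minutes.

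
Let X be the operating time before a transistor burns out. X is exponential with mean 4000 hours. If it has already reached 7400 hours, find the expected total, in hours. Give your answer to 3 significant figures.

The rate is λ = 1/4000 = 0.00025 per hour.
By memorylessness, E[X | X > 7400] = 7400 + 1/λ = 7400 + 4000 = 11400 hours.

11400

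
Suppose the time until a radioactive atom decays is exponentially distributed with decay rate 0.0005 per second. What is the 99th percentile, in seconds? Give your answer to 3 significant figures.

Set 1 − e^(−λt) = 0.99, so t = −ln(0.01)/λ = 4.6052/0.0005 ≈ 9210.34 seconds.

9210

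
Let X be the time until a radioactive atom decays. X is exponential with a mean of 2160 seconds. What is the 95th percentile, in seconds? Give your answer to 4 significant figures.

6471

The rate is λ = 1/2160 = 0.000462963 per second.
Set 1 − e^(−λt) = 0.95, so t = −ln(0.05)/λ = 2.9957/0.000462963 ≈ 6470.78 seconds.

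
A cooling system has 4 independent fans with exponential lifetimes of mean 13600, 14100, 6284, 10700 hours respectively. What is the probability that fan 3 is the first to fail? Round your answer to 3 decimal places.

Rates: λ_i = 1/mean_i → 0.0000735294, 0.000070922, 0.000159134, 0.0000934579; Σλ = 0.000397044.
P(fan 3 first) = λ_3/Σλ = 0.000159134/0.000397044 ≈ 0.401.

0.401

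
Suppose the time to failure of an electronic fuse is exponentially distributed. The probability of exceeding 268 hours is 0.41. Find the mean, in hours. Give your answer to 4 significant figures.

e^(−λ·268) = 0.41 ⇒ λ = −ln(0.41)/268 = 0.00332686.
Mean = 1/λ = 300.584 hours.

300.6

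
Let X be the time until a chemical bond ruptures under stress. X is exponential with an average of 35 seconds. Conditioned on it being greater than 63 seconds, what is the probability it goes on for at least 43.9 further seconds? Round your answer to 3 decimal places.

0.285

The rate is λ = 1/35 = 0.0285714 per second.
By the memoryless property, P(X > 63+43.9 | X > 63) = P(X > 43.9).
P(X > 43.9) = e^(−1.2543) ≈ 0.285.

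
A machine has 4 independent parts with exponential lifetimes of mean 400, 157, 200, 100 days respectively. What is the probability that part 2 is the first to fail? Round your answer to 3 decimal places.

0.267

Rates: λ_i = 1/mean_i → 0.0025, 0.00636943, 0.005, 0.01; Σλ = 0.0238694.
P(part 2 first) = λ_2/Σλ = 0.00636943/0.0238694 ≈ 0.267.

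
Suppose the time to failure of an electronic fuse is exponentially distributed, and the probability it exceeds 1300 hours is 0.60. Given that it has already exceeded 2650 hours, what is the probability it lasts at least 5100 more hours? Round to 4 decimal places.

From e^(−λ·1300) = 0.60, λ = −ln(0.60)/1300 = 0.000392943.
Memoryless: P(X > 2650+5100 | X > 2650) = P(X > 5100) = e^(−0.000392943·5100) ≈ 0.1348.

0.1348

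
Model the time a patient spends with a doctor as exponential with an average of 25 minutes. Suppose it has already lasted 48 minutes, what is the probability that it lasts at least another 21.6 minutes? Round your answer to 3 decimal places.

0.421

The rate is λ = 1/25 = 0.04 per minute.
P(X > s+t | X > s) = e^(−λ(s+t))/e^(−λs) = e^(−λt), independent of s = 48.
P(X > 21.6) = e^(−0.864) ≈ 0.421.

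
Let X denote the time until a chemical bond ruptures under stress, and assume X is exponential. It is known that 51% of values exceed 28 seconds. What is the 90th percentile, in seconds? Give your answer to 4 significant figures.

e^(−λ·28) = 0.51 ⇒ λ = −ln(0.51)/28 = 0.024048.
90th percentile: 1 − e^(−λt) = 0.9, t = −ln(0.1)/λ = 95.7495 seconds.

95.75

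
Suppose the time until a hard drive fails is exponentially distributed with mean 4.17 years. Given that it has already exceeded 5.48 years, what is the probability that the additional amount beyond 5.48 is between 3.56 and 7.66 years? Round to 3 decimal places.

0.267

The rate is λ = 1/4.17 = 0.239808 per year.
Memoryless: the residual past 5.48 is again Exp(λ).
P(3.56 < residual < 7.66) = e^(−λ·3.56) − e^(−λ·7.66) = 0.42583 − 0.15931 ≈ 0.267.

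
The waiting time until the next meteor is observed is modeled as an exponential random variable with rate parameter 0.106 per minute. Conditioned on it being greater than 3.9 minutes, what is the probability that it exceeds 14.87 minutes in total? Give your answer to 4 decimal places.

The exponential is memoryless, so the remaining time is again Exp(λ): the condition X > 3.9 is irrelevant.
P(X > 10.97) = e^(−1.1628) ≈ 0.3126.

0.3126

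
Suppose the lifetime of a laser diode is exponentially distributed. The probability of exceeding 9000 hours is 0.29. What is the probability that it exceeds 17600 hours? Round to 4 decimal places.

0.0889

e^(−λ·9000) = 0.29 ⇒ λ = −ln(0.29)/9000 = 0.000137542.
P(X > 17600) = e^(−0.000137542·17600) = e^(−2.4207) ≈ 0.0889.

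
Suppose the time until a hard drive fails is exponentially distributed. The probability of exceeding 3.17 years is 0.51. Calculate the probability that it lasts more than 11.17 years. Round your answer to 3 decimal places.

0.093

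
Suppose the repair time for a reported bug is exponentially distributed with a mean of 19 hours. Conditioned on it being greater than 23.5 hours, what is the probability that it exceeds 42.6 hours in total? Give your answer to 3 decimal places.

The rate is λ = 1/19 = 0.0526316 per hour.
P(X > s+t | X > s) = e^(−λ(s+t))/e^(−λs) = e^(−λt), independent of s = 23.5.
P(X > 19.1) = e^(−1.0053) ≈ 0.366.

0.366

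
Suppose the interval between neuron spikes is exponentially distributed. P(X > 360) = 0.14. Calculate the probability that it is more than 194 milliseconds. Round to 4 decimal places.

e^(−λ·360) = 0.14 ⇒ λ = −ln(0.14)/360 = 0.00546142.
P(X > 194) = e^(−0.00546142·194) = e^(−1.0595) ≈ 0.3466.

0.3466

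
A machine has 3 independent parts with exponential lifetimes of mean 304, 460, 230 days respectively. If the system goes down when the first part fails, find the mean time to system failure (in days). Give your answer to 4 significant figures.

101.9

The first failure time is exponential with rate Σλ_i = 1/304 + 1/460 + 1/230 = 0.00981121 per day.
E[min] = 1/Σλ = 1/0.00981121 = 101.924 days.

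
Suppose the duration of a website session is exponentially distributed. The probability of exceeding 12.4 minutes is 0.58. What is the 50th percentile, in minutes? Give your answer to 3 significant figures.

e^(−λ·12.4) = 0.58 ⇒ λ = −ln(0.58)/12.4 = 0.0439296.
50th percentile: 1 − e^(−λt) = 0.5, t = −ln(0.5)/λ = 15.7786 minutes.

15.8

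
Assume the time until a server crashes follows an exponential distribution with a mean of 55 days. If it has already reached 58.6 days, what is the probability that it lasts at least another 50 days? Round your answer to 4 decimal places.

The rate is λ = 1/55 = 0.0181818 per day.
P(X > s+t | X > s) = e^(−λ(s+t))/e^(−λs) = e^(−λt), independent of s = 58.6.
P(X > 50) = e^(−0.90909) ≈ 0.4029.

0.4029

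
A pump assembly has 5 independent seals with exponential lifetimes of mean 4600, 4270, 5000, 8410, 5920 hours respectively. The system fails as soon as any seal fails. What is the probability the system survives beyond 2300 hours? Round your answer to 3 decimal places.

0.115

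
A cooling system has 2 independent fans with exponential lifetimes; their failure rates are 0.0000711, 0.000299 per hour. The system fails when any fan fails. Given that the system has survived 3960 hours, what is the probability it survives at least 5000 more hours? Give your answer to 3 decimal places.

0.157

Time to first failure ~ Exp(Σλ) with Σλ = 0.0003701.
By memorylessness, P(T > 3960+5000 | T > 3960) = P(T > 5000) = e^(−0.0003701·5000) ≈ 0.157.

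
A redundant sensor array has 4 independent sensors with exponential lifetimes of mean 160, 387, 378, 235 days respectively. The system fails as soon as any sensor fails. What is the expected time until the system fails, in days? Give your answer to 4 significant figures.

The first failure time is exponential with rate Σλ_i = 1/160 + 1/387 + 1/378 + 1/235 = 0.0157348 per day.
E[min] = 1/Σλ = 1/0.0157348 = 63.5534 days.

63.55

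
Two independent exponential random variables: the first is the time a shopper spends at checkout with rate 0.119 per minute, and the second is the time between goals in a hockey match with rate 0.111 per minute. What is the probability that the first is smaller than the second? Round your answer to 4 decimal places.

0.5174

λ_1 = 0.119, λ_2 = 0.111.
For independent exponentials, P(the first < the second) = λ_1/(λ_1+λ_2) = 0.119/0.23 ≈ 0.5174.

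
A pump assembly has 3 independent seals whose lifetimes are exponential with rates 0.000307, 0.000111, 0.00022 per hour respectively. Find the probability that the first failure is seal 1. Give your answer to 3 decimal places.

0.481

The time to first failure is exponential with rate Σλ = 0.000307 + 0.000111 + 0.00022 = 0.000638.
P(seal 1 first) = λ_1/Σλ = 0.000307/0.000638 ≈ 0.481.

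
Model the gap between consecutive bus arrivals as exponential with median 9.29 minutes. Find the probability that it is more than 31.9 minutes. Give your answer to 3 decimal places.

0.093

For an exponential, median = ln(2)/λ, so λ = ln 2 / 9.29 = 0.0746122 per minute.
P(X > 31.9) = e^(−λ·31.9) = e^(−2.3801) ≈ 0.093.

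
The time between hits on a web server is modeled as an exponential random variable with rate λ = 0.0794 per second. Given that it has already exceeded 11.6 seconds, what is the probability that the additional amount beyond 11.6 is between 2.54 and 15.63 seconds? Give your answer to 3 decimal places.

Memoryless: the residual past 11.6 is again Exp(λ).
P(2.54 < residual < 15.63) = e^(−λ·2.54) − e^(−λ·15.63) = 0.81736 − 0.28909 ≈ 0.528.

0.528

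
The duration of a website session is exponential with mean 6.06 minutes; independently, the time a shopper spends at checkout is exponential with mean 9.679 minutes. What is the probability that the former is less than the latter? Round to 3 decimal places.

0.615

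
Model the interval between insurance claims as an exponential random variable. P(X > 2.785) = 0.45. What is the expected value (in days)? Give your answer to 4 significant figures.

3.488

e^(−λ·2.785) = 0.45 ⇒ λ = −ln(0.45)/2.785 = 0.286717.
Mean = 1/λ = 3.48776 days.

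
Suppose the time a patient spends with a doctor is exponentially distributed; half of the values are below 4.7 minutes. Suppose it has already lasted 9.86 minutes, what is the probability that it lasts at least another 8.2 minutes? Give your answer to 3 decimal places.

For an exponential, median = ln(2)/λ, so λ = ln 2 / 4.7 = 0.147478 per minute.
By the memoryless property, P(X > 9.86+8.2 | X > 9.86) = P(X > 8.2).
P(X > 8.2) = e^(−1.2093) ≈ 0.298.

0.298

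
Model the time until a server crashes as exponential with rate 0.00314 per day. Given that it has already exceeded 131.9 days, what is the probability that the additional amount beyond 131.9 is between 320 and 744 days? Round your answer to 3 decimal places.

0.269

Memoryless: the residual past 131.9 is again Exp(λ).
P(320 < residual < 744) = e^(−λ·320) − e^(−λ·744) = 0.36612 − 0.09670 ≈ 0.269.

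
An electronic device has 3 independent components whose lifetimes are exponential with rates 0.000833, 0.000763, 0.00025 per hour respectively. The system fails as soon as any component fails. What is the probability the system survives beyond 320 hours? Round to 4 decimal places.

0.5539

The time to first failure is exponential with rate Σλ = 0.000833 + 0.000763 + 0.00025 = 0.001846.
P(min > 320) = e^(−0.001846·320) = e^(−0.59072) ≈ 0.5539.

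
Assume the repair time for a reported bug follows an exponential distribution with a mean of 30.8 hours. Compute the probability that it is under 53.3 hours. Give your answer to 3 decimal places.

The rate is λ = 1/30.8 = 0.0324675 per hour.
P(X ≤ 53.3) = 1 − e^(−λ·53.3) = 1 − e^(−1.7305) ≈ 0.823.

0.823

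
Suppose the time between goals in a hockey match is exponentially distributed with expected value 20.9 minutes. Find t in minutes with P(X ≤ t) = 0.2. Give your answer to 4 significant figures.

The rate is λ = 1/20.9 = 0.0478469 per minute.
Set 1 − e^(−λt) = 0.2, so t = −ln(0.8)/λ = 0.22314/0.0478469 ≈ 4.6637 minutes.

4.664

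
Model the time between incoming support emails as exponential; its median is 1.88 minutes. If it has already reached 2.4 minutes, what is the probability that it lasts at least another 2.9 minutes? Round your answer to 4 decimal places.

For an exponential, median = ln(2)/λ, so λ = ln 2 / 1.88 = 0.368695 per minute.
The exponential is memoryless, so the remaining time is again Exp(λ): the condition X > 2.4 is irrelevant.
P(X > 2.9) = e^(−1.0692) ≈ 0.3433.

0.3433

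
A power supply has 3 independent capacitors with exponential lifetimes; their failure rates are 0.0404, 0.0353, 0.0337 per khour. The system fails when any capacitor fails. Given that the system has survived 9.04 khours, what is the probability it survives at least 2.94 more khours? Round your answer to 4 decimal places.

Time to first failure ~ Exp(Σλ) with Σλ = 0.1094.
By memorylessness, P(T > 9.04+2.94 | T > 9.04) = P(T > 2.94) = e^(−0.1094·2.94) ≈ 0.7250.

0.7250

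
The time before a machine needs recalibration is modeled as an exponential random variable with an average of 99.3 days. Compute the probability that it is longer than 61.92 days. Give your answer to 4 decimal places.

The rate is λ = 1/99.3 = 0.0100705 per day.
P(X > 61.92) = e^(−λ·61.92) = e^(−0.62356) ≈ 0.5360.

0.5360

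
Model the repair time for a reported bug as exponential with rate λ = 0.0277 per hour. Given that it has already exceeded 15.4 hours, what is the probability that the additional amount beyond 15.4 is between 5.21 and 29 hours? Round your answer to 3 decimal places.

0.418

Memoryless: the residual past 15.4 is again Exp(λ).
P(5.21 < residual < 29) = e^(−λ·5.21) − e^(−λ·29) = 0.86561 − 0.44785 ≈ 0.418.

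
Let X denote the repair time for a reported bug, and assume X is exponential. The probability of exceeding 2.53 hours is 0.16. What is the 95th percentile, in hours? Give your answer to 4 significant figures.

4.136

e^(−λ·2.53) = 0.16 ⇒ λ = −ln(0.16)/2.53 = 0.72434.
95th percentile: 1 − e^(−λt) = 0.95, t = −ln(0.05)/λ = 4.13581 hours.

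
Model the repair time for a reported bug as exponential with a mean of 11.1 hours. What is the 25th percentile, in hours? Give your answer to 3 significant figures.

3.19

The rate is λ = 1/11.1 = 0.0900901 per hour.
Set 1 − e^(−λt) = 0.25, so t = −ln(0.75)/λ = 0.28768/0.0900901 ≈ 3.19327 hours.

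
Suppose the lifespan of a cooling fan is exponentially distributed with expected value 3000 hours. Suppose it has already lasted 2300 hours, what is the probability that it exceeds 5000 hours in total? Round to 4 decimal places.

The rate is λ = 1/3000 = 0.000333333 per hour.
The exponential is memoryless, so the remaining time is again Exp(λ): the condition X > 2300 is irrelevant.
P(X > 2700) = e^(−0.9) ≈ 0.4066.

0.4066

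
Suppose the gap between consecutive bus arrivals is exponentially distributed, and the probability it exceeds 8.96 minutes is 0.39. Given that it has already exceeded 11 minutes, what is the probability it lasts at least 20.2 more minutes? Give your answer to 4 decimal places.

From e^(−λ·8.96) = 0.39, λ = −ln(0.39)/8.96 = 0.10509.
Memoryless: P(X > 11+20.2 | X > 11) = P(X > 20.2) = e^(−0.10509·20.2) ≈ 0.1197.

0.1197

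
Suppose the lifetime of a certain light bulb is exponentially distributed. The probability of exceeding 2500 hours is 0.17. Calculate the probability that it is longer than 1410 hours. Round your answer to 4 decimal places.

0.3681

e^(−λ·2500) = 0.17 ⇒ λ = −ln(0.17)/2500 = 0.000708783.
P(X > 1410) = e^(−0.000708783·1410) = e^(−0.99938) ≈ 0.3681.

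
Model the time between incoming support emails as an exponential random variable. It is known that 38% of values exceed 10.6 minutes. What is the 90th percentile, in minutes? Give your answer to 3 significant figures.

e^(−λ·10.6) = 0.38 ⇒ λ = −ln(0.38)/10.6 = 0.0912815.
90th percentile: 1 − e^(−λt) = 0.9, t = −ln(0.1)/λ = 25.2251 minutes.

25.2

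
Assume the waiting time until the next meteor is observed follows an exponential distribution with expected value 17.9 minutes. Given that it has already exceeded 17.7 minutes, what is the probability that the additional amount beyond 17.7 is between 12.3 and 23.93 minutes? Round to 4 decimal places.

0.2403

The rate is λ = 1/17.9 = 0.0558659 per minute.
Memoryless: the residual past 17.7 is again Exp(λ).
P(12.3 < residual < 23.93) = e^(−λ·12.3) − e^(−λ·23.93) = 0.50301 − 0.26267 ≈ 0.2403.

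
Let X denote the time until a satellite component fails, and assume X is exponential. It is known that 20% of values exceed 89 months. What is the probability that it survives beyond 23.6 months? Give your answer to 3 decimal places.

e^(−λ·89) = 0.20 ⇒ λ = −ln(0.20)/89 = 0.0180836.
P(X > 23.6) = e^(−0.0180836·23.6) = e^(−0.42677) ≈ 0.653.

0.653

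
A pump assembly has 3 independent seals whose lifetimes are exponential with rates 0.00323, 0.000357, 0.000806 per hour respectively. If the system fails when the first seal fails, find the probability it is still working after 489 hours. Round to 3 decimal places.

The time to first failure is exponential with rate Σλ = 0.00323 + 0.000357 + 0.000806 = 0.004393.
P(min > 489) = e^(−0.004393·489) = e^(−2.1482) ≈ 0.117.

0.117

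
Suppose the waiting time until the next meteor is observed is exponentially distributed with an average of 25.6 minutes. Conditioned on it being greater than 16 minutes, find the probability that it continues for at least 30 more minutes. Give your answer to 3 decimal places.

0.310

The rate is λ = 1/25.6 = 0.0390625 per minute.
By the memoryless property, P(X > 16+30 | X > 16) = P(X > 30).
P(X > 30) = e^(−1.1719) ≈ 0.310.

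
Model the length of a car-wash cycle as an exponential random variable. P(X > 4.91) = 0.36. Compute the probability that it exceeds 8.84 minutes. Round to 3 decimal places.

0.159

e^(−λ·4.91) = 0.36 ⇒ λ = −ln(0.36)/4.91 = 0.208076.
P(X > 8.84) = e^(−0.208076·8.84) = e^(−1.8394) ≈ 0.159.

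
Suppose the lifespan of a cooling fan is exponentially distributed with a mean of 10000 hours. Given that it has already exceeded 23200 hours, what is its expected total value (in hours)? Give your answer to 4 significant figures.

33200

The rate is λ = 1/10000 = 0.0001 per hour.
By memorylessness, E[X | X > 23200] = 23200 + 1/λ = 23200 + 10000 = 33200 hours.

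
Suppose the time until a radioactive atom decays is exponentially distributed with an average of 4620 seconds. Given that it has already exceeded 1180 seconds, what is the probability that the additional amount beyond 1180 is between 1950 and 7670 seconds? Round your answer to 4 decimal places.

0.4656

The rate is λ = 1/4620 = 0.00021645 per second.
Memoryless: the residual past 1180 is again Exp(λ).
P(1950 < residual < 7670) = e^(−λ·1950) − e^(−λ·7670) = 0.65568 − 0.19011 ≈ 0.4656.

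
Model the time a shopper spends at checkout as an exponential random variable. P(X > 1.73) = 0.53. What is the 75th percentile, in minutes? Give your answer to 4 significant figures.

3.778

e^(−λ·1.73) = 0.53 ⇒ λ = −ln(0.53)/1.73 = 0.366982.
75th percentile: 1 − e^(−λt) = 0.75, t = −ln(0.25)/λ = 3.77756 minutes.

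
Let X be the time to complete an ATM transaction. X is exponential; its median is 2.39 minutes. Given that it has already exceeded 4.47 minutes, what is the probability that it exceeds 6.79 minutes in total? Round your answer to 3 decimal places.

For an exponential, median = ln(2)/λ, so λ = ln 2 / 2.39 = 0.29002 per minute.
P(X > s+t | X > s) = e^(−λ(s+t))/e^(−λs) = e^(−λt), independent of s = 4.47.
P(X > 2.32) = e^(−0.67285) ≈ 0.510.

0.510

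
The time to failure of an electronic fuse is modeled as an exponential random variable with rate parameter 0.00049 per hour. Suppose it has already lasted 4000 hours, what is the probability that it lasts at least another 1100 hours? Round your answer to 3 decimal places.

P(X > s+t | X > s) = e^(−λ(s+t))/e^(−λs) = e^(−λt), independent of s = 4000.
P(X > 1100) = e^(−0.539) ≈ 0.583.

0.583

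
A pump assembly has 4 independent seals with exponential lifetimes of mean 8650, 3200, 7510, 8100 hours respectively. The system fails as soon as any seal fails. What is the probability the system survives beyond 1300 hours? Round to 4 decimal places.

0.4106

The first failure time is exponential with rate Σλ_i = 1/8650 + 1/3200 + 1/7510 + 1/8100 = 0.00068472 per hour.
P(min > 1300) = e^(−0.00068472·1300) = e^(−0.89014) ≈ 0.4106.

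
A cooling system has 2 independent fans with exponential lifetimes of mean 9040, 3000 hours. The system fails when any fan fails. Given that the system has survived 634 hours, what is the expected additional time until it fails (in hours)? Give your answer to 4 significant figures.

2252

First-failure rate Σλ = 1/9040 + 1/3000 = 0.000443953.
By memorylessness the expected residual is 1/Σλ = 2252.49 hours, regardless of the 634 already elapsed.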